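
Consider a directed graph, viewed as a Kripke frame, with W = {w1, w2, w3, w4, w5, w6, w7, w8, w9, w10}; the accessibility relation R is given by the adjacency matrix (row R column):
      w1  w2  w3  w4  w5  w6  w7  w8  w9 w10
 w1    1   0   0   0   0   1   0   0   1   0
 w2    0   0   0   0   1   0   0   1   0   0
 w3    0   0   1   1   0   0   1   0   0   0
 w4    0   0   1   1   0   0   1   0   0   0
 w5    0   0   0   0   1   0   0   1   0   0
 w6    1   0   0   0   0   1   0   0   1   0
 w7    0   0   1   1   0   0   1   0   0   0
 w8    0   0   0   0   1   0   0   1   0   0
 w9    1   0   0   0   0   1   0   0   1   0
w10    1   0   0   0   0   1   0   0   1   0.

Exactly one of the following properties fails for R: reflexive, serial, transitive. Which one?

reflexive

Reflexive: no — w2 is not related to itself.
Serial: yes — every world has a successor (e.g. w1 R w1).
Transitive: yes — every two-step R-path is closed by a direct edge.
Only reflexive fails.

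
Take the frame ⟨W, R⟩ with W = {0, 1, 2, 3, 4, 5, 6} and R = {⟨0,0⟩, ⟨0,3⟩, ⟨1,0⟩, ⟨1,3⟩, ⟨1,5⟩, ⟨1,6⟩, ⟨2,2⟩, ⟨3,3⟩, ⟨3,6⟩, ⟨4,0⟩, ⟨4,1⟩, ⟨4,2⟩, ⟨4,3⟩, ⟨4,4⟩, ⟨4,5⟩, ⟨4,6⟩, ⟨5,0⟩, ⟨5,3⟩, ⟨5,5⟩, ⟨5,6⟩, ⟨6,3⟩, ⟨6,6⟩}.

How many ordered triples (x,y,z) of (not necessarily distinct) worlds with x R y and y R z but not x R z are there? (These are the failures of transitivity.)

1

Enumerating: (0,3,6).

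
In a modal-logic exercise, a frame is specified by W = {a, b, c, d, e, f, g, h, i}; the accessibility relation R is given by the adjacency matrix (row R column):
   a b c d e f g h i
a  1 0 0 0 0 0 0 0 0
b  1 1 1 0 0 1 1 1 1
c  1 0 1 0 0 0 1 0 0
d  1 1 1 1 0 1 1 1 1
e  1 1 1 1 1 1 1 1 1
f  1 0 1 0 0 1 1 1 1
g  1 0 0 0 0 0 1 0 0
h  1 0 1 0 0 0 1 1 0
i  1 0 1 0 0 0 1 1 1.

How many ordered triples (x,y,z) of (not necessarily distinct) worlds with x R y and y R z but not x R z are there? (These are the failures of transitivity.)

R is transitive; there are no such tuples.

0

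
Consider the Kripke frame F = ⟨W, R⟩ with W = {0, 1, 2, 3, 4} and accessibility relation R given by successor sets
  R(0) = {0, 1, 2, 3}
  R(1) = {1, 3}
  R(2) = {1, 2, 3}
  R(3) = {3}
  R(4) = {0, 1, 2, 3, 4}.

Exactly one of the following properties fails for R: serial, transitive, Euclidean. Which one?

Euclidean

Serial: yes — every world has a successor (e.g. 0 R 0).
Transitive: yes — every two-step R-path is closed by a direct edge.
Euclidean: no — 0 R 1 and 0 R 2, but not 1 R 2.
Only Euclidean fails.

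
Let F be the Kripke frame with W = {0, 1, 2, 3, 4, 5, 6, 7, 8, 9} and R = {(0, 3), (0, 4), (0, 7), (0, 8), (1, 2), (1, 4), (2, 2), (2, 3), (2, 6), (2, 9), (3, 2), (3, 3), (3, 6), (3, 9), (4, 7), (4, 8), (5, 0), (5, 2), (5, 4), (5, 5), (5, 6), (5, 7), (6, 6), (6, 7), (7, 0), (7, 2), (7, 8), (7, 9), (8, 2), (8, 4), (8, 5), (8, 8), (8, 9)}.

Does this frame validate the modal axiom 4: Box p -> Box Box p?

By correspondence theory, 4 is valid on a frame iff R is transitive.
Transitive: no — 0 R 3 and 3 R 2, but not 0 R 2.

No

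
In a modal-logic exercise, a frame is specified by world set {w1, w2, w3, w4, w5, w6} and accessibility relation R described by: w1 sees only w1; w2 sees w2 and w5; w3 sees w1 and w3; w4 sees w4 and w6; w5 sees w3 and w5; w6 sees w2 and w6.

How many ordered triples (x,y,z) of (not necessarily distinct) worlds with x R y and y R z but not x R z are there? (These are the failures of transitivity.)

Enumerating: (w2,w5,w3), (w4,w6,w2), (w5,w3,w1), (w6,w2,w5).

4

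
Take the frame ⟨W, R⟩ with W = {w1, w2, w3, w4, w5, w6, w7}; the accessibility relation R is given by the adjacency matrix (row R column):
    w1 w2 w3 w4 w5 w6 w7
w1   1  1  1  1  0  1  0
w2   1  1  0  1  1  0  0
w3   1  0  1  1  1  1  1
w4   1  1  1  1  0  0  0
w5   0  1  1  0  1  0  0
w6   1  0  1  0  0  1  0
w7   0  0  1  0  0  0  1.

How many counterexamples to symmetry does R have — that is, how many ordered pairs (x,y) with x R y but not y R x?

R is symmetric; there are no such tuples.

0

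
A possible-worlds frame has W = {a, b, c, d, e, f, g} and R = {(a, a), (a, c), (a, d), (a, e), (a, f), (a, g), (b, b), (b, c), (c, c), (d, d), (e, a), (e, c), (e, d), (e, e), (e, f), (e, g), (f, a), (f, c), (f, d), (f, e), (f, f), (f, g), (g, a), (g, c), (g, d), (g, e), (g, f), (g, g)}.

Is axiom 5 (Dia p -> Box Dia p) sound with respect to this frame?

Axiom 5 corresponds to the accessibility relation being Euclidean.
Euclidean: no — a R c and a R d, but not c R d.

No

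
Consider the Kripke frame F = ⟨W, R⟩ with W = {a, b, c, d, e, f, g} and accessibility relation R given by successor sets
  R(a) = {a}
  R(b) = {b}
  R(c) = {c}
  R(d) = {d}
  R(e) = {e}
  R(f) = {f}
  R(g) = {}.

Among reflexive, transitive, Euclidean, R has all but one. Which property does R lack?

Reflexive: no — g is not related to itself.
Transitive: yes — every two-step R-path is closed by a direct edge.
Euclidean: yes — any two successors of a common world are R-related.
Only reflexive fails.

reflexive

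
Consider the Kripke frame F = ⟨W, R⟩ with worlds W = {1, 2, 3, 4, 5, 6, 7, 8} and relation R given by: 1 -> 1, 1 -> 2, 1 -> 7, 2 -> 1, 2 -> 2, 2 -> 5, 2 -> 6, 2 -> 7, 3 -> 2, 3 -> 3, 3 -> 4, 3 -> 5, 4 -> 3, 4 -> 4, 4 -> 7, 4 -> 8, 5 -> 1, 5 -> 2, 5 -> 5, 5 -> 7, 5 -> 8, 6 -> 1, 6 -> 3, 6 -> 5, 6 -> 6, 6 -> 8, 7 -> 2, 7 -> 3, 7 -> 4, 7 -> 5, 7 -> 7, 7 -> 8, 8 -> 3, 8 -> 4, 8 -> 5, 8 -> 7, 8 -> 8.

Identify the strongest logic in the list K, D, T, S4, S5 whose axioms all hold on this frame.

Serial (axiom D): yes — every world has a successor (e.g. 1 R 1).
Reflexive (axiom T): yes — every world is R-related to itself.
Transitive (axiom 4): no — 1 R 2 and 2 R 5, but not 1 R 5.
Euclidean (axiom 5): no — 2 R 1 and 2 R 5, but not 1 R 5.
So F validates K, D, T; S4 would additionally require R to be transitive. The strongest is T.

T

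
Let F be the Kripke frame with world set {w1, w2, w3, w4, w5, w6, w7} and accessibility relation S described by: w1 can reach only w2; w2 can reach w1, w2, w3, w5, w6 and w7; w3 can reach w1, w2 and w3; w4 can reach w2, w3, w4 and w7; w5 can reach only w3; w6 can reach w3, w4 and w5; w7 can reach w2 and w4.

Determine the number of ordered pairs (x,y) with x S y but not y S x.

Enumerating: (w2,w5), (w2,w6), (w3,w1), (w4,w2), (w4,w3), (w5,w3), (w6,w3), (w6,w4), (w6,w5).

9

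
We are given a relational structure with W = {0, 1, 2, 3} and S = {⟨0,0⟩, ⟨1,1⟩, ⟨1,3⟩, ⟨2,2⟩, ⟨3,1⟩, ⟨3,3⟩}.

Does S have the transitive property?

Transitive: yes — every two-step S-path is closed by a direct edge.

Yes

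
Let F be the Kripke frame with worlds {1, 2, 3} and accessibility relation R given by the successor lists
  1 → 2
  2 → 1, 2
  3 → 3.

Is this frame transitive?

Transitive: no — 1 R 2 and 2 R 1, but not 1 R 1.

No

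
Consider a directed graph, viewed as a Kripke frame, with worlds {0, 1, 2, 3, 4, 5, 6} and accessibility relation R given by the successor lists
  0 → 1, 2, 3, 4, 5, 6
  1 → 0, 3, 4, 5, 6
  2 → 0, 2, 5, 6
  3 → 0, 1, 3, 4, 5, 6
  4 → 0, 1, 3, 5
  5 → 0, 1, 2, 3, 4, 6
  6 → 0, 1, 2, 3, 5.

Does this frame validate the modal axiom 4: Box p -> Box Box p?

No

Axiom 4 corresponds to the accessibility relation being transitive.
Transitive: no — 1 R 0 and 0 R 2, but not 1 R 2.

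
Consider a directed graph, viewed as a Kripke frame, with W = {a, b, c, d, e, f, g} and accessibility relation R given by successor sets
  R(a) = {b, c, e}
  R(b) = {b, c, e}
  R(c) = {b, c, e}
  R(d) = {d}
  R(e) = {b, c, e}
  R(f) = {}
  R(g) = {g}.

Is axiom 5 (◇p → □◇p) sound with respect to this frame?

Yes

Axiom 5 corresponds to the accessibility relation being Euclidean.
Euclidean: yes — any two successors of a common world are R-related.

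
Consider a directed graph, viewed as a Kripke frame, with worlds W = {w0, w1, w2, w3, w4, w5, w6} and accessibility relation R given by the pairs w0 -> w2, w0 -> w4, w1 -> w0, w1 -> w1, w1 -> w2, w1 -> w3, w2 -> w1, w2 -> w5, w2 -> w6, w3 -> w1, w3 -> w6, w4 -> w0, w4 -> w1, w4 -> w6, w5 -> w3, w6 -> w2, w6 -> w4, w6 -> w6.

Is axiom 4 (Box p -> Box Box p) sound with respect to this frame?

No

The schema 4 characterises exactly the transitive frames.
Transitive: no — w0 R w2 and w2 R w1, but not w0 R w1.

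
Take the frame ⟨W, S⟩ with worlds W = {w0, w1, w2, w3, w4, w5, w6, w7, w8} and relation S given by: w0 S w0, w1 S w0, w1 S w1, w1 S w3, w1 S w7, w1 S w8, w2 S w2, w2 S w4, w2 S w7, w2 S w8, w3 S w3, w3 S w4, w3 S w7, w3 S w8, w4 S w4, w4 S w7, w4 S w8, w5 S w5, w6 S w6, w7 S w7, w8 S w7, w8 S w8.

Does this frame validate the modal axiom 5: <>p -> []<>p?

By correspondence theory, 5 is valid on a frame iff S is Euclidean.
Euclidean: no — w1 S w0 and w1 S w3, but not w0 S w3.

No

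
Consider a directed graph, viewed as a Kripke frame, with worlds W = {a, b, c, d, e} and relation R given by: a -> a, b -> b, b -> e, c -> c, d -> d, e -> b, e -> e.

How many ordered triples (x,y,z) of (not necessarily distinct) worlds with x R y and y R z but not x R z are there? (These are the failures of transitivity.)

R is transitive; there are no such tuples.

0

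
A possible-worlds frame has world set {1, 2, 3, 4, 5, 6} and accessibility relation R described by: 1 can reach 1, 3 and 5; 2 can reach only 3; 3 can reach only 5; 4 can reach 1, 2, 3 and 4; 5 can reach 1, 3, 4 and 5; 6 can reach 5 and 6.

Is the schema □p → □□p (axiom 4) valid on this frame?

No

The schema 4 characterises exactly the transitive frames.
Transitive: no — 1 R 5 and 5 R 4, but not 1 R 4.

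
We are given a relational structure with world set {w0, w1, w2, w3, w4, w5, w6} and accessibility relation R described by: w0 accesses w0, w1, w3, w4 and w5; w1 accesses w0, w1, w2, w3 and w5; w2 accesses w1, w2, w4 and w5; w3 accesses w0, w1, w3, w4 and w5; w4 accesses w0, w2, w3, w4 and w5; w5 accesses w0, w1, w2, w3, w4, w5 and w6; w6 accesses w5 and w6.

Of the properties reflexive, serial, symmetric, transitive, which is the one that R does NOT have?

transitive

Reflexive: yes — every world is R-related to itself.
Serial: yes — every world has a successor (e.g. w0 R w0).
Symmetric: yes — every pair in R has its reverse in R.
Transitive: no — w0 R w1 and w1 R w2, but not w0 R w2.
Only transitive fails.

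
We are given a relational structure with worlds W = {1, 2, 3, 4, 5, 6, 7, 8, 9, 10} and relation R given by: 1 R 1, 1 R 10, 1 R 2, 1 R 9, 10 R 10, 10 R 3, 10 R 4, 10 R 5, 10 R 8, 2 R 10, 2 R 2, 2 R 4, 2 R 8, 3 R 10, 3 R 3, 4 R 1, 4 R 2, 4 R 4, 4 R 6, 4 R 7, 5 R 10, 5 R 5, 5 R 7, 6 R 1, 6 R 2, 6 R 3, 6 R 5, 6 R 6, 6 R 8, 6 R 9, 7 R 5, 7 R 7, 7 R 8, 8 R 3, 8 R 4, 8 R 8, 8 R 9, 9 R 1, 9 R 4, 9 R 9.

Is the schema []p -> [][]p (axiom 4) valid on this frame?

No

The schema 4 characterises exactly the transitive frames.
Transitive: no — 1 R 10 and 10 R 3, but not 1 R 3.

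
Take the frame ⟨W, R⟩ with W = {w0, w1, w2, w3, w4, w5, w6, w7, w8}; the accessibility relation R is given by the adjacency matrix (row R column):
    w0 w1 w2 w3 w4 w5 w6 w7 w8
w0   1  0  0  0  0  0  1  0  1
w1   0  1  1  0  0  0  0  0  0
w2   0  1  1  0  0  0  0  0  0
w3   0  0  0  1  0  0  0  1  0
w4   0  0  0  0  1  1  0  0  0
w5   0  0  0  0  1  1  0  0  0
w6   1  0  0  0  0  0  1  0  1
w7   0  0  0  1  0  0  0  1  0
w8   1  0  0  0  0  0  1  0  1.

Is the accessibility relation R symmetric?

Symmetric: yes — every pair in R has its reverse in R.

Yes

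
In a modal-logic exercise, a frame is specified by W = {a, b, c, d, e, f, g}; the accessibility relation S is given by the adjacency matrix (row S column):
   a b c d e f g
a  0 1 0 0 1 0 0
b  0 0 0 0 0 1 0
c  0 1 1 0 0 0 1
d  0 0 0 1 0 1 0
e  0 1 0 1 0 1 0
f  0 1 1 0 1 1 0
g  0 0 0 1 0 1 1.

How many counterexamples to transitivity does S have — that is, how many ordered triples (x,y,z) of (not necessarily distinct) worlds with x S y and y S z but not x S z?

Enumerating: (a,b,f), (a,e,d), (a,e,f), (b,f,b), (b,f,c), (b,f,e), (c,b,f), (c,g,d), (c,g,f), (d,f,b), (d,f,c), (d,f,e), … and 7 more.
Total: 19.

19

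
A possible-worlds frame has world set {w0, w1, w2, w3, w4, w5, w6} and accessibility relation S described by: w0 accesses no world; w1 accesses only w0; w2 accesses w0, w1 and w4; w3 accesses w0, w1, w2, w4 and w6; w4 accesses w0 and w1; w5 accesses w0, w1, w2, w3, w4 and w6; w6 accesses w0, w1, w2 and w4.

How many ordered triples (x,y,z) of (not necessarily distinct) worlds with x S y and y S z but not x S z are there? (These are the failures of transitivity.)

0

S is transitive; there are no such tuples.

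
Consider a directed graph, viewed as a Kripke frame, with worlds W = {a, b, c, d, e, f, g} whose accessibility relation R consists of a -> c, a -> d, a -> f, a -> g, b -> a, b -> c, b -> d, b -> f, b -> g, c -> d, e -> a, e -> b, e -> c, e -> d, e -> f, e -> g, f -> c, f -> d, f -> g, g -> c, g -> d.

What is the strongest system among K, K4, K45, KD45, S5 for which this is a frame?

Transitive (axiom 4): yes — every two-step R-path is closed by a direct edge.
Euclidean (axiom 5): no — a R c and a R f, but not c R f.
Serial (axiom D): no — d has no R-successor.
Reflexive (axiom T): no — a is not related to itself.
So F validates K, K4; K45 would additionally require R to be Euclidean. The strongest is K4.

K4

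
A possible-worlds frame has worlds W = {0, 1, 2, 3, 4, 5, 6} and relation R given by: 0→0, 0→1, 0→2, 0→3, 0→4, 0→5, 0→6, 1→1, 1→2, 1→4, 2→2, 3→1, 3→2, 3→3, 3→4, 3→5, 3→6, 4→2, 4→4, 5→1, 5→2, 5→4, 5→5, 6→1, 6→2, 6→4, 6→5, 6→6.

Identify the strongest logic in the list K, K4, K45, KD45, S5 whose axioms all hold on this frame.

K4

Transitive (axiom 4): yes — every two-step R-path is closed by a direct edge.
Euclidean (axiom 5): no — 0 R 1 and 0 R 3, but not 1 R 3.
Serial (axiom D): yes — every world has a successor (e.g. 0 R 0).
Reflexive (axiom T): yes — every world is R-related to itself.
So F validates K, K4; K45 would additionally require R to be Euclidean. The strongest is K4.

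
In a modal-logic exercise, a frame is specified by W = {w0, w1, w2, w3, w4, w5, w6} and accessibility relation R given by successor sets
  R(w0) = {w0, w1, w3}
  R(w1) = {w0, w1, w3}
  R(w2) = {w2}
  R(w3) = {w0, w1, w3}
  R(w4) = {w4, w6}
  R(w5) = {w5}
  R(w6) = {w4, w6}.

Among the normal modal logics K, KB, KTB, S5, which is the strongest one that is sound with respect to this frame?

S5

Symmetric (axiom B): yes — every pair in R has its reverse in R.
Reflexive (axiom T): yes — every world is R-related to itself.
Euclidean (axiom 5): yes — any two successors of a common world are R-related.
So F validates K, KB, KTB, S5. The strongest is S5.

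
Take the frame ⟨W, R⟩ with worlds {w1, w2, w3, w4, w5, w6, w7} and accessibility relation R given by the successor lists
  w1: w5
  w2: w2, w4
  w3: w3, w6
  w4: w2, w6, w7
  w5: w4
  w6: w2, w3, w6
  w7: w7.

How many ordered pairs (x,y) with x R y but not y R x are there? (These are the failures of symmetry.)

5

Enumerating: (w1,w5), (w4,w6), (w4,w7), (w5,w4), (w6,w2).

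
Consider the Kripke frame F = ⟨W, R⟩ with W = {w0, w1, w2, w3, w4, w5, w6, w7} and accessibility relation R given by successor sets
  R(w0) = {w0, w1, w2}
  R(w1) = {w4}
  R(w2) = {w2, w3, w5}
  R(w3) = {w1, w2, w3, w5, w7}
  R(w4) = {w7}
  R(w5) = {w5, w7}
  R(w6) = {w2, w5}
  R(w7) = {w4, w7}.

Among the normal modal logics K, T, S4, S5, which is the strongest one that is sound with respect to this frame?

Reflexive (axiom T): no — w1 is not related to itself.
Transitive (axiom 4): no — w0 R w1 and w1 R w4, but not w0 R w4.
Euclidean (axiom 5): no — w0 R w1 and w0 R w2, but not w1 R w2.
So F validates K; T would additionally require R to be reflexive. The strongest is K.

K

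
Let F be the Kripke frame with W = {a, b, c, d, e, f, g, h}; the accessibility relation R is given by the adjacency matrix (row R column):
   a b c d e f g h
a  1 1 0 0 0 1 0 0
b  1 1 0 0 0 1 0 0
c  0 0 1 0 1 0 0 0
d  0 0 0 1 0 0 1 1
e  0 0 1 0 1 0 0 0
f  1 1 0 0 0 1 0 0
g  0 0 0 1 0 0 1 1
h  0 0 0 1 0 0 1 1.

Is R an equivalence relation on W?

Reflexive: yes — every world is R-related to itself.
Symmetric: yes — every pair in R has its reverse in R.
Transitive: yes — every two-step R-path is closed by a direct edge.
So R is an equivalence relation.

Yes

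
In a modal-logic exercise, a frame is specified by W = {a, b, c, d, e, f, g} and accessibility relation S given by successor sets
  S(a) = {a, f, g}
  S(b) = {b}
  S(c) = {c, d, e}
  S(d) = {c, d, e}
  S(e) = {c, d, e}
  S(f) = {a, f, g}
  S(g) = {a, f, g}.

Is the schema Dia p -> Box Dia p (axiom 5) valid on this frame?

The schema 5 characterises exactly the Euclidean frames.
Euclidean: yes — any two successors of a common world are S-related.

Yes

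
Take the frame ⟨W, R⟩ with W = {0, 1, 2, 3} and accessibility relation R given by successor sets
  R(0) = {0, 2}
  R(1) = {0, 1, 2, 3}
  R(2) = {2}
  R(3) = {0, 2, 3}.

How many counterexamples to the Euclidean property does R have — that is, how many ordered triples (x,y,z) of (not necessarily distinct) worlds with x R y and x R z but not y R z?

10

Enumerating: (0,2,0), (1,0,1), (1,0,3), (1,2,0), (1,2,1), (1,2,3), (1,3,1), (3,0,3), (3,2,0), (3,2,3).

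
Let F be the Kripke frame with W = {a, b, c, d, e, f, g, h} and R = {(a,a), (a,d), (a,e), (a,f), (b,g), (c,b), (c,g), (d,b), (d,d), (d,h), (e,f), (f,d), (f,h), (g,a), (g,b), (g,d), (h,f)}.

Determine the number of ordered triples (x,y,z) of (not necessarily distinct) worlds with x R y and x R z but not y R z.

Enumerating: (a,d,a), (a,d,e), (a,d,f), (a,e,a), (a,e,d), (a,e,e), (a,f,a), (a,f,e), (a,f,f), (b,g,g), (c,b,b), (c,g,g), … and 15 more.
Total: 27.

27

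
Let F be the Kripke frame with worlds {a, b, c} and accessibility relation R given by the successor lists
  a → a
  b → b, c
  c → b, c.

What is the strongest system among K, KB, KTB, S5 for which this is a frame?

Symmetric (axiom B): yes — every pair in R has its reverse in R.
Reflexive (axiom T): yes — every world is R-related to itself.
Euclidean (axiom 5): yes — any two successors of a common world are R-related.
So F validates K, KB, KTB, S5. The strongest is S5.

S5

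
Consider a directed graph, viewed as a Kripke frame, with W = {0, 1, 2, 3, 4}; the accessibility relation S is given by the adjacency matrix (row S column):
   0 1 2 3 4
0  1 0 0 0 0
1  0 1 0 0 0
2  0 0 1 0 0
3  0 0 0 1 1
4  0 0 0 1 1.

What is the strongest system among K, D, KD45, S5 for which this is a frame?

S5

Serial (axiom D): yes — every world has a successor (e.g. 0 S 0).
Euclidean (axiom 5): yes — any two successors of a common world are S-related.
Transitive (axiom 4): yes — every two-step S-path is closed by a direct edge.
Reflexive (axiom T): yes — every world is S-related to itself.
So F validates K, D, KD45, S5. The strongest is S5.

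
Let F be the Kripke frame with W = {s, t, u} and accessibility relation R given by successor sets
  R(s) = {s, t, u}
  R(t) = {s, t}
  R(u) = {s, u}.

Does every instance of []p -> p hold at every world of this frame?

Yes

The schema T characterises exactly the reflexive frames.
Reflexive: yes — every world is R-related to itself.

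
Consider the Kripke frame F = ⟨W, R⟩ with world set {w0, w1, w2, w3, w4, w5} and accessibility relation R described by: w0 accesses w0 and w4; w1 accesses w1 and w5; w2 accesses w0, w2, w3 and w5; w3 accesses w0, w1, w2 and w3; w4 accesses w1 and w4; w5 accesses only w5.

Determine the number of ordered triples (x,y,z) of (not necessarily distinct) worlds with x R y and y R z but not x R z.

Enumerating: (w0,w4,w1), (w2,w0,w4), (w2,w3,w1), (w3,w0,w4), (w3,w1,w5), (w3,w2,w5), (w4,w1,w5).

7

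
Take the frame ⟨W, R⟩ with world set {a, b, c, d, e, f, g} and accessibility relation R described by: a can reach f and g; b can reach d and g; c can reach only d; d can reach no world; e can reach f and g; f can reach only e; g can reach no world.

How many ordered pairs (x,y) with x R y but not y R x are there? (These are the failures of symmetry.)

Enumerating: (a,f), (a,g), (b,d), (b,g), (c,d), (e,g).

6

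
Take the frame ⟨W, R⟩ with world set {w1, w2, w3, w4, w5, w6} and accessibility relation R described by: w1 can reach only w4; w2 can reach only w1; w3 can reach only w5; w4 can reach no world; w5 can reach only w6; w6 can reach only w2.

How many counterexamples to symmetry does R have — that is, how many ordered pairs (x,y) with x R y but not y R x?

Enumerating: (w1,w4), (w2,w1), (w3,w5), (w5,w6), (w6,w2).

5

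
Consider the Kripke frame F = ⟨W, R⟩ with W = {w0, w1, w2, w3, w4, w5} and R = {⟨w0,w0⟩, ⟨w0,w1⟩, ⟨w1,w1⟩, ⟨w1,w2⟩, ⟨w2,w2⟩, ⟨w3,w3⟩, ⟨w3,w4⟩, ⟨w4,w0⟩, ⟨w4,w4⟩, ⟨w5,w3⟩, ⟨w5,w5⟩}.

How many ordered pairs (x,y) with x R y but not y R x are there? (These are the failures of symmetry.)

Enumerating: (w0,w1), (w1,w2), (w3,w4), (w4,w0), (w5,w3).

5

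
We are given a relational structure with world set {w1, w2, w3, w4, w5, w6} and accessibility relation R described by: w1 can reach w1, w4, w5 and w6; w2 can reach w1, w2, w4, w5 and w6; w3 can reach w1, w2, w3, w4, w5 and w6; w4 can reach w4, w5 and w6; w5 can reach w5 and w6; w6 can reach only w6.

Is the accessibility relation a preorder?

Reflexive: yes — every world is R-related to itself.
Transitive: yes — every two-step R-path is closed by a direct edge.
So R is a preorder.

Yes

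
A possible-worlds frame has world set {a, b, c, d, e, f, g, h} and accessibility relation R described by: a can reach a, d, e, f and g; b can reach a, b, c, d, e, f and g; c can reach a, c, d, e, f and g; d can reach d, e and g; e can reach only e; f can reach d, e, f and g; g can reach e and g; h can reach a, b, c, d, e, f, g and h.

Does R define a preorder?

Yes

Reflexive: yes — every world is R-related to itself.
Transitive: yes — every two-step R-path is closed by a direct edge.
So R is a preorder.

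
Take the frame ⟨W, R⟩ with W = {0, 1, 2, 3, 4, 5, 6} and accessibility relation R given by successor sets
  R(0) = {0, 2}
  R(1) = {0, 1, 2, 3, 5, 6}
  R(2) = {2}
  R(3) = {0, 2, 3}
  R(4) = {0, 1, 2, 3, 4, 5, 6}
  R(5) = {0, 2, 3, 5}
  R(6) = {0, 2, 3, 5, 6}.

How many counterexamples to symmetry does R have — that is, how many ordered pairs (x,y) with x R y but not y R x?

21

Enumerating: (0,2), (1,0), (1,2), (1,3), (1,5), (1,6), (3,0), (3,2), (4,0), (4,1), (4,2), (4,3), … and 9 more.
Total: 21.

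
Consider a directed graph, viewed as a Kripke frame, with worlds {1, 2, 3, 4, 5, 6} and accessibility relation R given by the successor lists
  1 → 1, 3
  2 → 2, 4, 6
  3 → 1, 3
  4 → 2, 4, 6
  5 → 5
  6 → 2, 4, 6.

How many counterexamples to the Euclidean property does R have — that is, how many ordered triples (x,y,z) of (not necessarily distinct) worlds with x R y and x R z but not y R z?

0

R is Euclidean; there are no such tuples.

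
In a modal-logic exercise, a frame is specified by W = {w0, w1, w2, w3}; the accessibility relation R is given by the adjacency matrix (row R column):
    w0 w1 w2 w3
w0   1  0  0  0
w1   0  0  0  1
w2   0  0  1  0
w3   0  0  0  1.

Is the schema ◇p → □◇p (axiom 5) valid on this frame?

Axiom 5 corresponds to the accessibility relation being Euclidean.
Euclidean: yes — any two successors of a common world are R-related.

Yes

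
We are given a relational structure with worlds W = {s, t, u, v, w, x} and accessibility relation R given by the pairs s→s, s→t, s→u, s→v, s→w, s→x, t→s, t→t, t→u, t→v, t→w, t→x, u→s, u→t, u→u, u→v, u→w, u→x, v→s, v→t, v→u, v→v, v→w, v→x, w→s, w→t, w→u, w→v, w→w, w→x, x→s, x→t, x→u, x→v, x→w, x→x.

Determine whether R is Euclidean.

Yes

Euclidean: yes — any two successors of a common world are R-related.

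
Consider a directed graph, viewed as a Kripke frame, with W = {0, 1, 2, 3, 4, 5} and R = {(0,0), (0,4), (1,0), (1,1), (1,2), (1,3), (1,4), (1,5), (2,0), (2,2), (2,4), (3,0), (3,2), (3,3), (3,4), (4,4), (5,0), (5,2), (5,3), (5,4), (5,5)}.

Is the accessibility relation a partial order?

Reflexive: yes — every world is R-related to itself.
Transitive: yes — every two-step R-path is closed by a direct edge.
Antisymmetric: yes — no distinct pair is related both ways.
So R is a partial order.

Yes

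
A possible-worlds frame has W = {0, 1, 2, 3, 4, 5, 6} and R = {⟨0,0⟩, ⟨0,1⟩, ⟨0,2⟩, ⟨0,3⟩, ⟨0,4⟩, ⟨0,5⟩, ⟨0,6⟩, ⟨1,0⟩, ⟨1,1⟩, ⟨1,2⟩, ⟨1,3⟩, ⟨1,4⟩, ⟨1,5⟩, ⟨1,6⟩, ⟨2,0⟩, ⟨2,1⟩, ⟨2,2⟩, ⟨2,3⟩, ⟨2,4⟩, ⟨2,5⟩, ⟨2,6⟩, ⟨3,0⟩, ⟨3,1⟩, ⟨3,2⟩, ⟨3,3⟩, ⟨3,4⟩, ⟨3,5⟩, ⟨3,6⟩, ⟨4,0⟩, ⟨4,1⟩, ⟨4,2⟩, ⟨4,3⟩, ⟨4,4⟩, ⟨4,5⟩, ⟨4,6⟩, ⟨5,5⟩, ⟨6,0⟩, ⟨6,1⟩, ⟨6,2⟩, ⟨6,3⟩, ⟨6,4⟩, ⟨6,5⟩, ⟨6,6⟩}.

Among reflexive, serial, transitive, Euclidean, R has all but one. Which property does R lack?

Reflexive: yes — every world is R-related to itself.
Serial: yes — every world has a successor (e.g. 0 R 0).
Transitive: yes — every two-step R-path is closed by a direct edge.
Euclidean: no — 0 R 5 and 0 R 1, but not 5 R 1.
Only Euclidean fails.

Euclidean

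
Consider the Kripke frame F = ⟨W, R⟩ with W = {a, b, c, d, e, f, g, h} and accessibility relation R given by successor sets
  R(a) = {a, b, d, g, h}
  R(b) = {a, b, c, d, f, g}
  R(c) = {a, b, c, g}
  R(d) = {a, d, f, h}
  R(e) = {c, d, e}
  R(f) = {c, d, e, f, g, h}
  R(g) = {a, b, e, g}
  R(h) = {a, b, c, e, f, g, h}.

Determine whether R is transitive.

No

Transitive: no — a R b and b R c, but not a R c.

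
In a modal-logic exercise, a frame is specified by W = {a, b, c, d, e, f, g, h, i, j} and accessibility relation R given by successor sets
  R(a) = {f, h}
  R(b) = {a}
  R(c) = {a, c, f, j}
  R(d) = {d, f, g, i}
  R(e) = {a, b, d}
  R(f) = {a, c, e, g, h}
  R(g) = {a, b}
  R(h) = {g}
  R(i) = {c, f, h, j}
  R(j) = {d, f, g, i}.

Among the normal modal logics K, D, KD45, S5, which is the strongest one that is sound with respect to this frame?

Serial (axiom D): yes — every world has a successor (e.g. a R f).
Euclidean (axiom 5): no — a R h and a R f, but not h R f.
Transitive (axiom 4): no — a R f and f R c, but not a R c.
Reflexive (axiom T): no — a is not related to itself.
So F validates K, D; KD45 would additionally require R to be Euclidean and transitive. The strongest is D.

D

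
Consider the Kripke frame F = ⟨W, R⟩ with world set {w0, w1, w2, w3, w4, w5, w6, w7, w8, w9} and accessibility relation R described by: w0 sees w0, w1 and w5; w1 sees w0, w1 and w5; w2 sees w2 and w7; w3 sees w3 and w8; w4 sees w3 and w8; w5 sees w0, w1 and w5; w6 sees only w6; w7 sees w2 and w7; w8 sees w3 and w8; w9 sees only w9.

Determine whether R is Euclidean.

Euclidean: yes — any two successors of a common world are R-related.

Yes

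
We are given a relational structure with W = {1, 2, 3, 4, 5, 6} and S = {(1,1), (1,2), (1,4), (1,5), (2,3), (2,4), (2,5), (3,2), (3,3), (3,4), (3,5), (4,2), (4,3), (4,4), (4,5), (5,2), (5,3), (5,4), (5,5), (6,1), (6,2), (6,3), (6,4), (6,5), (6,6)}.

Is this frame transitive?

Transitive: no — 1 S 2 and 2 S 3, but not 1 S 3.

No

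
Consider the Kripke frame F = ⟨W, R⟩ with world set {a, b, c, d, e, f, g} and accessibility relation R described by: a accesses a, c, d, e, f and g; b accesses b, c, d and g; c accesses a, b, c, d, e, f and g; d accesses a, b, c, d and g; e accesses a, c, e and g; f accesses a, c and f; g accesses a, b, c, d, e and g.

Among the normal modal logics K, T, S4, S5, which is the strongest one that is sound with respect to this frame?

T

Reflexive (axiom T): yes — every world is R-related to itself.
Transitive (axiom 4): no — a R c and c R b, but not a R b.
Euclidean (axiom 5): no — a R d and a R e, but not d R e.
So F validates K, T; S4 would additionally require R to be transitive. The strongest is T.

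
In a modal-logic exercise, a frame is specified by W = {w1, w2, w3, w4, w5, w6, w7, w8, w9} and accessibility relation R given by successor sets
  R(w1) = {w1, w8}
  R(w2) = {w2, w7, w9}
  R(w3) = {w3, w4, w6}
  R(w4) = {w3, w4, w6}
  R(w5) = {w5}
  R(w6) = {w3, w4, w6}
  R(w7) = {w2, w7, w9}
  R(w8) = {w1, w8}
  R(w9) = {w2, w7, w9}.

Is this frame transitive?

Transitive: yes — every two-step R-path is closed by a direct edge.

Yes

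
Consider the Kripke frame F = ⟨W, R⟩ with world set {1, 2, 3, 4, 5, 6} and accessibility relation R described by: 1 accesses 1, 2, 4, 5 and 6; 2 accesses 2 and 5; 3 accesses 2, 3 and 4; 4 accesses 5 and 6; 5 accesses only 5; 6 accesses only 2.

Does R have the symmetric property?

No

Symmetric: no — 1 R 2 but not 2 R 1.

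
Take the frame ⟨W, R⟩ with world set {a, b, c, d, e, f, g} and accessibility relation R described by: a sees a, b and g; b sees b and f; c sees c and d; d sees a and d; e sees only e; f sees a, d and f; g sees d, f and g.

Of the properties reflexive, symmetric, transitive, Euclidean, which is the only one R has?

reflexive

Reflexive: yes — every world is R-related to itself.
Symmetric: no — a R b but not b R a.
Transitive: no — a R b and b R f, but not a R f.
Euclidean: no — a R b and a R g, but not b R g.
Only reflexive holds.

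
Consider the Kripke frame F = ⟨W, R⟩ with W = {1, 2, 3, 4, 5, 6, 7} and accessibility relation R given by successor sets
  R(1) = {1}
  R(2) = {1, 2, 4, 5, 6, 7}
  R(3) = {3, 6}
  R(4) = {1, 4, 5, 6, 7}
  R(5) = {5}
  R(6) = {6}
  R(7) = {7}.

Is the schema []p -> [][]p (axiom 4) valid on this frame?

Yes

Axiom 4 corresponds to the accessibility relation being transitive.
Transitive: yes — every two-step R-path is closed by a direct edge.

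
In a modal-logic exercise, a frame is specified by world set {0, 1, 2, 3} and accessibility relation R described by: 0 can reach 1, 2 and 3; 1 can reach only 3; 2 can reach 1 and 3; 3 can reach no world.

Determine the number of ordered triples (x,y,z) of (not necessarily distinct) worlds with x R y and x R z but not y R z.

10

Enumerating: (0,1,1), (0,1,2), (0,2,2), (0,3,1), (0,3,2), (0,3,3), (1,3,3), (2,1,1), (2,3,1), (2,3,3).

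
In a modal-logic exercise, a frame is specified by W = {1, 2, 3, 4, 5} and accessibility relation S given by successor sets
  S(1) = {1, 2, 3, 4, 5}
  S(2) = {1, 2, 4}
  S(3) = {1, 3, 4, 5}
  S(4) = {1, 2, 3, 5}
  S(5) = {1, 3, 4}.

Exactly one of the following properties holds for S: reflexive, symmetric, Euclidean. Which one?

symmetric

Reflexive: no — 4 is not related to itself.
Symmetric: yes — every pair in S has its reverse in S.
Euclidean: no — 1 S 2 and 1 S 3, but not 2 S 3.
Only symmetric holds.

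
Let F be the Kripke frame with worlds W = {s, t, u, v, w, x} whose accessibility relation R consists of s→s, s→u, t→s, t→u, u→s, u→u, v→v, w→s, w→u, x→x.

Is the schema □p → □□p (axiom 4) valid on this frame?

Yes

Axiom 4 corresponds to the accessibility relation being transitive.
Transitive: yes — every two-step R-path is closed by a direct edge.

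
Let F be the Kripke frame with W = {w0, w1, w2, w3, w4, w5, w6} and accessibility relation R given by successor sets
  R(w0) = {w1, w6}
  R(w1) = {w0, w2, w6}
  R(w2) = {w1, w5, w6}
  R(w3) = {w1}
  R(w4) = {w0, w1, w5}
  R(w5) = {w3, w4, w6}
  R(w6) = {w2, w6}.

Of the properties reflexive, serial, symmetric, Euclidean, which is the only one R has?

serial

Reflexive: no — w0 is not related to itself.
Serial: yes — every world has a successor (e.g. w0 R w1).
Symmetric: no — w0 R w6 but not w6 R w0.
Euclidean: no — w0 R w6 and w0 R w1, but not w6 R w1.
Only serial holds.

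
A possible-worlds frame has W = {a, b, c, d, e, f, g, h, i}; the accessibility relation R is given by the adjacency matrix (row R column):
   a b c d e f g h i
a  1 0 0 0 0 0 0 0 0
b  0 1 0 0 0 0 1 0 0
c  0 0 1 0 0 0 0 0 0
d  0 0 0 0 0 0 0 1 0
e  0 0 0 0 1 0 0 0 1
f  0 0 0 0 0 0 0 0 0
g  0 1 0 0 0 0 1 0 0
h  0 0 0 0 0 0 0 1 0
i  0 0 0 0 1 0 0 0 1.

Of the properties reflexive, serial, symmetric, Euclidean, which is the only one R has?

Euclidean

Reflexive: no — d is not related to itself.
Serial: no — f has no R-successor.
Symmetric: no — d R h but not h R d.
Euclidean: yes — any two successors of a common world are R-related.
Only Euclidean holds.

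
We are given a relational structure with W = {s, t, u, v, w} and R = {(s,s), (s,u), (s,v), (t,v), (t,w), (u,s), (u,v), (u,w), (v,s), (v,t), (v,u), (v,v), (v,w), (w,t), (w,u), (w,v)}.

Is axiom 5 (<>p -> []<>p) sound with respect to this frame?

Axiom 5 corresponds to the accessibility relation being Euclidean.
Euclidean: no — u R s and u R w, but not s R w.

No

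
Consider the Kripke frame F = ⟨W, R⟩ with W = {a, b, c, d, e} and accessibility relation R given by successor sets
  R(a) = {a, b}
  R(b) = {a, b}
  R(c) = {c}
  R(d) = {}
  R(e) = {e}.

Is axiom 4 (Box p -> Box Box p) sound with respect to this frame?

Yes

Axiom 4 corresponds to the accessibility relation being transitive.
Transitive: yes — every two-step R-path is closed by a direct edge.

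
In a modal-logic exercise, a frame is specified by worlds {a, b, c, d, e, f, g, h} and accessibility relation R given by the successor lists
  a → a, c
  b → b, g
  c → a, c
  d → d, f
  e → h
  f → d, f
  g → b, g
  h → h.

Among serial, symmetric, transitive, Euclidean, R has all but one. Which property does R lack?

symmetric

Serial: yes — every world has a successor (e.g. a R a).
Symmetric: no — e R h but not h R e.
Transitive: yes — every two-step R-path is closed by a direct edge.
Euclidean: yes — any two successors of a common world are R-related.
Only symmetric fails.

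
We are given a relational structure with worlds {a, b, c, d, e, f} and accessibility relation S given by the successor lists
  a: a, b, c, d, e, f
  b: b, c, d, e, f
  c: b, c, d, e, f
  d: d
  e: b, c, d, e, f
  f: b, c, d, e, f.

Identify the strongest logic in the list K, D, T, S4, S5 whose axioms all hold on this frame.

S4

Serial (axiom D): yes — every world has a successor (e.g. a S a).
Reflexive (axiom T): yes — every world is S-related to itself.
Transitive (axiom 4): yes — every two-step S-path is closed by a direct edge.
Euclidean (axiom 5): no — a S d and a S b, but not d S b.
So F validates K, D, T, S4; S5 would additionally require S to be Euclidean. The strongest is S4.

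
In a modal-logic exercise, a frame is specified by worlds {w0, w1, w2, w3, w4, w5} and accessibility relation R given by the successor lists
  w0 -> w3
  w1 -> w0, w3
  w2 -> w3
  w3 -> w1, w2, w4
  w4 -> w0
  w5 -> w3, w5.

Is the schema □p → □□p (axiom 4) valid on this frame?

By correspondence theory, 4 is valid on a frame iff R is transitive.
Transitive: no — w0 R w3 and w3 R w1, but not w0 R w1.

No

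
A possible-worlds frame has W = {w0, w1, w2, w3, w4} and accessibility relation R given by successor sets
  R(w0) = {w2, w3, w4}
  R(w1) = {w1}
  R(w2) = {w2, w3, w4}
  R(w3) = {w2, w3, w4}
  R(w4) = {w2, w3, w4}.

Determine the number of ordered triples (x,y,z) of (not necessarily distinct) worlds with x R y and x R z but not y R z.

R is Euclidean; there are no such tuples.

0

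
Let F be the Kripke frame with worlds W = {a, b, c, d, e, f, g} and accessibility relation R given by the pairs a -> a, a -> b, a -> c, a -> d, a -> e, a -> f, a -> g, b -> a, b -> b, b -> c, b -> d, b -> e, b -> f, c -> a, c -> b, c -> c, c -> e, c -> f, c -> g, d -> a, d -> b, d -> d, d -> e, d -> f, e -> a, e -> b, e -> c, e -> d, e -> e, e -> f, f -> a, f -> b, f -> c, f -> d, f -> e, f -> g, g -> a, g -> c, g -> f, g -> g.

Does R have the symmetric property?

Yes

Symmetric: yes — every pair in R has its reverse in R.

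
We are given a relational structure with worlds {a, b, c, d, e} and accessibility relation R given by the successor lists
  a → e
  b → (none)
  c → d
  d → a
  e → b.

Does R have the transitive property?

No

Transitive: no — a R e and e R b, but not a R b.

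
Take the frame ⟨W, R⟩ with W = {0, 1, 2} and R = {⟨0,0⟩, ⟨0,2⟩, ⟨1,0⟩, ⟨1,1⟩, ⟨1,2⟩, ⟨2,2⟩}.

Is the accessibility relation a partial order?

Yes

Reflexive: yes — every world is R-related to itself.
Transitive: yes — every two-step R-path is closed by a direct edge.
Antisymmetric: yes — no distinct pair is related both ways.
So R is a partial order.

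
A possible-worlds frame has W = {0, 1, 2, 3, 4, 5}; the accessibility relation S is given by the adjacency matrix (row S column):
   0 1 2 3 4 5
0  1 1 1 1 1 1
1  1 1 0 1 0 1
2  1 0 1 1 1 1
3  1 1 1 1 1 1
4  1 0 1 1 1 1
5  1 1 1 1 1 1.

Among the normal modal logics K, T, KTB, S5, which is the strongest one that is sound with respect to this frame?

KTB

Reflexive (axiom T): yes — every world is S-related to itself.
Symmetric (axiom B): yes — every pair in S has its reverse in S.
Euclidean (axiom 5): no — 0 S 1 and 0 S 2, but not 1 S 2.
So F validates K, T, KTB; S5 would additionally require S to be Euclidean. The strongest is KTB.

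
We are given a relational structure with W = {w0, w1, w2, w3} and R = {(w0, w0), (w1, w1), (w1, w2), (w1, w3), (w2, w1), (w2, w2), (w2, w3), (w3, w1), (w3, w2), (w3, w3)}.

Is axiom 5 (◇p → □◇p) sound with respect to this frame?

Yes

By correspondence theory, 5 is valid on a frame iff R is Euclidean.
Euclidean: yes — any two successors of a common world are R-related.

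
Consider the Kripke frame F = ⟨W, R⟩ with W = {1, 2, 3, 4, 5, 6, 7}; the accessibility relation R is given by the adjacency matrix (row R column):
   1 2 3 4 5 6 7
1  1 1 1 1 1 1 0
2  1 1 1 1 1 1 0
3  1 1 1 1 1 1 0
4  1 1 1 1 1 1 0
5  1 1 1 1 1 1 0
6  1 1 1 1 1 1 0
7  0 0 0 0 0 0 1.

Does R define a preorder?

Reflexive: yes — every world is R-related to itself.
Transitive: yes — every two-step R-path is closed by a direct edge.
So R is a preorder.

Yes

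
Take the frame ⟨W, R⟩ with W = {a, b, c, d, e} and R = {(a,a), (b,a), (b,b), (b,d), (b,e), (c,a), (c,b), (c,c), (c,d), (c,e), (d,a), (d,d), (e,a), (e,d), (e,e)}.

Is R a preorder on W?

Reflexive: yes — every world is R-related to itself.
Transitive: yes — every two-step R-path is closed by a direct edge.
So R is a preorder.

Yes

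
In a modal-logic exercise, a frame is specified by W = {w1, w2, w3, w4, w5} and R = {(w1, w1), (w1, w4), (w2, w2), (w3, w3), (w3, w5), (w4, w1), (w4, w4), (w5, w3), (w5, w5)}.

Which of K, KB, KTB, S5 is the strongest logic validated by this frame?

Symmetric (axiom B): yes — every pair in R has its reverse in R.
Reflexive (axiom T): yes — every world is R-related to itself.
Euclidean (axiom 5): yes — any two successors of a common world are R-related.
So F validates K, KB, KTB, S5. The strongest is S5.

S5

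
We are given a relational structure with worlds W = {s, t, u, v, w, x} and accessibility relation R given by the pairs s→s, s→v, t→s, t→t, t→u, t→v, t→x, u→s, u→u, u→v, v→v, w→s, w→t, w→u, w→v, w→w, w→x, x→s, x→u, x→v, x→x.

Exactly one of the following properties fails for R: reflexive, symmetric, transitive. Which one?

Reflexive: yes — every world is R-related to itself.
Symmetric: no — s R v but not v R s.
Transitive: yes — every two-step R-path is closed by a direct edge.
Only symmetric fails.

symmetric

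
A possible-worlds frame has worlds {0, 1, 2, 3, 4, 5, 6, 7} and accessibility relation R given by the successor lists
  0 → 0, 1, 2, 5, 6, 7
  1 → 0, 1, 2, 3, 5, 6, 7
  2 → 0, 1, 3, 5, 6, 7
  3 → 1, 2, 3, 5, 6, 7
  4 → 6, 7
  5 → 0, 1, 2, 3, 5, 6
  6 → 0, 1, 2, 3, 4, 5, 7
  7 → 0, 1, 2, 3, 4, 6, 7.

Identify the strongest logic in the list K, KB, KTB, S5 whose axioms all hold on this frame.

KB

Symmetric (axiom B): yes — every pair in R has its reverse in R.
Reflexive (axiom T): no — 2 is not related to itself.
Euclidean (axiom 5): no — 0 R 5 and 0 R 7, but not 5 R 7.
So F validates K, KB; KTB would additionally require R to be reflexive. The strongest is KB.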